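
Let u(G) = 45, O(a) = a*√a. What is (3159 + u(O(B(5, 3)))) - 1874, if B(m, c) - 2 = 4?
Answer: 1330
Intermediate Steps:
B(m, c) = 6 (B(m, c) = 2 + 4 = 6)
O(a) = a^(3/2)
(3159 + u(O(B(5, 3)))) - 1874 = (3159 + 45) - 1874 = 3204 - 1874 = 1330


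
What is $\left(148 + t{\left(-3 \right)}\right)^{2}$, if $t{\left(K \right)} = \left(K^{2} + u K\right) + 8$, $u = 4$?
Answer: $23409$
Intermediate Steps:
$t{\left(K \right)} = 8 + K^{2} + 4 K$ ($t{\left(K \right)} = \left(K^{2} + 4 K\right) + 8 = 8 + K^{2} + 4 K$)
$\left(148 + t{\left(-3 \right)}\right)^{2} = \left(148 + \left(8 + \left(-3\right)^{2} + 4 \left(-3\right)\right)\right)^{2} = \left(148 + \left(8 + 9 - 12\right)\right)^{2} = \left(148 + 5\right)^{2} = 153^{2} = 23409$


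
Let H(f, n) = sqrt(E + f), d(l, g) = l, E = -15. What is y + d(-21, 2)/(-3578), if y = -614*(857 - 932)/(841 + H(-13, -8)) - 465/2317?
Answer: 319921903078383/5863751461834 - 92100*I*sqrt(7)/707309 ≈ 54.559 - 0.34451*I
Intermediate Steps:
H(f, n) = sqrt(-15 + f)
y = -465/2317 - 614/(-841/75 - 2*I*sqrt(7)/75) (y = -614*(857 - 932)/(841 + sqrt(-15 - 13)) - 465/2317 = -614*(-75/(841 + sqrt(-28))) - 465*1/2317 = -614*(-75/(841 + 2*I*sqrt(7))) - 465/2317 = -614/(-841/75 - 2*I*sqrt(7)/75) - 465/2317 = -465/2317 - 614/(-841/75 - 2*I*sqrt(7)/75) ≈ 54.553 - 0.34451*I)
y + d(-21, 2)/(-3578) = (89403993165/1638834953 - 92100*I*sqrt(7)/707309) - 21/(-3578) = (89403993165/1638834953 - 92100*I*sqrt(7)/707309) - 21*(-1/3578) = (89403993165/1638834953 - 92100*I*sqrt(7)/707309) + 21/3578 = 319921903078383/5863751461834 - 92100*I*sqrt(7)/707309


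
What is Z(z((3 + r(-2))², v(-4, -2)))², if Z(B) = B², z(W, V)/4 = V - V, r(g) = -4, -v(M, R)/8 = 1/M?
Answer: 0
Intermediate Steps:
v(M, R) = -8/M
z(W, V) = 0 (z(W, V) = 4*(V - V) = 4*0 = 0)
Z(z((3 + r(-2))², v(-4, -2)))² = (0²)² = 0² = 0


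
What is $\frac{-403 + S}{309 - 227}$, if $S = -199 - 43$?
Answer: $- \frac{645}{82} \approx -7.8659$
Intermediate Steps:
$S = -242$
$\frac{-403 + S}{309 - 227} = \frac{-403 - 242}{309 - 227} = - \frac{645}{82}$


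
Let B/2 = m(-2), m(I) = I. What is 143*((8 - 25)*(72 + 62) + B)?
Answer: -326326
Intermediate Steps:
B = -4 (B = 2*(-2) = -4)
143*((8 - 25)*(72 + 62) + B) = 143*((8 - 25)*(72 + 62) - 4) = 143*(-17*134 - 4) = 143*(-2278 - 4) = 143*(-2282) = -326326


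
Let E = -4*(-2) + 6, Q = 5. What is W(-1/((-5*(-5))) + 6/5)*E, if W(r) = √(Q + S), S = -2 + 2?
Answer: 14*√5 ≈ 31.305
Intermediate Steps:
E = 14 (E = 8 + 6 = 14)
S = 0
W(r) = √5 (W(r) = √(5 + 0) = √5)
W(-1/((-5*(-5))) + 6/5)*E = √5*14 = 14*√5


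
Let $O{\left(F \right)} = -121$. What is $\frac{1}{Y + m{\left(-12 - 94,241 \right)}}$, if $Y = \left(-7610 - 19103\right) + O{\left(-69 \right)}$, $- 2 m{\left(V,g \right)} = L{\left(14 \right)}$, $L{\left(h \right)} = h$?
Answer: $- \frac{1}{26841} \approx -3.7256 \cdot 10^{-5}$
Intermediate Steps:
$m{\left(V,g \right)} = -7$ ($m{\left(V,g \right)} = \left(- \frac{1}{2}\right) 14 = -7$)
$Y = -26834$ ($Y = \left(-7610 - 19103\right) - 121 = -26713 - 121 = -26834$)
$\frac{1}{Y + m{\left(-12 - 94,241 \right)}} = \frac{1}{-26834 - 7} = \frac{1}{-26841} = - \frac{1}{26841}$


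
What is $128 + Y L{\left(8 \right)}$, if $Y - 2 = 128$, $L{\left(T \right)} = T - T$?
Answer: $128$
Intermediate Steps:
$L{\left(T \right)} = 0$
$Y = 130$ ($Y = 2 + 128 = 130$)
$128 + Y L{\left(8 \right)} = 128 + 130 \cdot 0 = 128 + 0 = 128$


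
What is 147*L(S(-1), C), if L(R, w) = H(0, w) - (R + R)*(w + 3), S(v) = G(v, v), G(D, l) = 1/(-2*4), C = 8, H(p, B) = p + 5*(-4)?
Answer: -10143/4 ≈ -2535.8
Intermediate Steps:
H(p, B) = -20 + p (H(p, B) = p - 20 = -20 + p)
G(D, l) = -⅛ (G(D, l) = 1/(-8) = -⅛)
S(v) = -⅛
L(R, w) = -20 - 2*R*(3 + w) (L(R, w) = (-20 + 0) - (R + R)*(w + 3) = -20 - 2*R*(3 + w))
147*L(S(-1), C) = 147*(-20 - 6*(-⅛) - 2*(-⅛)*8) = 147*(-20 + ¾ + 2) = 147*(-69/4) = -10143/4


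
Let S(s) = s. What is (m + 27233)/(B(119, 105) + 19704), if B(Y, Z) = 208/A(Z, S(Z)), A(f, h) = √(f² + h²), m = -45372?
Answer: -492556835925/535053743096 + 24759735*√2/535053743096 ≈ -0.92051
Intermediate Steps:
B(Y, Z) = 104*√2/√(Z²) (B(Y, Z) = 208/(√(Z² + Z²)) = 208/(√(2*Z²)) = 208/((√2*√(Z²))) = 208*(√2/(2*√(Z²))) = 104*√2/√(Z²))
(m + 27233)/(B(119, 105) + 19704) = (-45372 + 27233)/(104*√2/√(105²) + 19704) = -18139/(104*√2/√11025 + 19704) = -18139/(104*√2*(1/105) + 19704) = -18139/(104*√2/105 + 19704) = -18139/(19704 + 104*√2/105)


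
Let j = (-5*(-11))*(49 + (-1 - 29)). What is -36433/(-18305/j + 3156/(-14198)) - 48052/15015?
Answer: 62336603891501/30398723355 ≈ 2050.6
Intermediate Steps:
j = 1045 (j = 55*(49 - 30) = 55*19 = 1045)
-36433/(-18305/j + 3156/(-14198)) - 48052/15015 = -36433/(-18305/1045 + 3156/(-14198)) - 48052/15015 = -36433/(-18305*1/1045 + 3156*(-1/14198)) - 48052*1/15015 = -36433/(-3661/209 - 1578/7099) - 48052/15015 = -36433/(-26319241/1483691) - 48052/15015 = -36433*(-1483691/26319241) - 48052/15015 = 54055314203/26319241 - 48052/15015 = 62336603891501/30398723355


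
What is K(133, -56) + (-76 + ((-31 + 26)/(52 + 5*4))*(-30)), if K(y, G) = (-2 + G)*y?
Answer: -93455/12 ≈ -7787.9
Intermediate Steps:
K(y, G) = y*(-2 + G)
K(133, -56) + (-76 + ((-31 + 26)/(52 + 5*4))*(-30)) = 133*(-2 - 56) + (-76 + ((-31 + 26)/(52 + 5*4))*(-30)) = 133*(-58) + (-76 - 5/(52 + 20)*(-30)) = -7714 + (-76 - 5/72*(-30)) = -7714 + (-76 + 25/12) = -7714 - 887/12 = -93455/12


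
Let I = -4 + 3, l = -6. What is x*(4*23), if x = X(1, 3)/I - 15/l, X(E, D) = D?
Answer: -46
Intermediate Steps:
I = -1
x = -½ (x = 3/(-1) - 15/(-6) = 3*(-1) - 15*(-⅙) = -3 + 5/2 = -½ ≈ -0.50000)
x*(4*23) = -2*23 = -½*92 = -46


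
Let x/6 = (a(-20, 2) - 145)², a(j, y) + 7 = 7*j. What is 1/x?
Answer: 1/511584 ≈ 1.9547e-6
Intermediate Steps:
a(j, y) = -7 + 7*j
x = 511584 (x = 6*((-7 + 7*(-20)) - 145)² = 6*((-7 - 140) - 145)² = 6*(-147 - 145)² = 6*(-292)² = 6*85264 = 511584)
1/x = 1/511584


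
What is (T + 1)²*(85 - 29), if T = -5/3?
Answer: 224/9 ≈ 24.889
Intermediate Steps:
T = -5/3 (T = -5*⅓ = -5/3 ≈ -1.6667)
(T + 1)²*(85 - 29) = (-5/3 + 1)²*(85 - 29) = (-⅔)²*56 = (4/9)*56 = 224/9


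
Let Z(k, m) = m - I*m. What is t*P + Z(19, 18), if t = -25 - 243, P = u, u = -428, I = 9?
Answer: 114560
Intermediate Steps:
P = -428
Z(k, m) = -8*m (Z(k, m) = m - 9*m = -8*m)
t = -268
t*P + Z(19, 18) = -268*(-428) - 8*18 = 114704 - 144 = 114560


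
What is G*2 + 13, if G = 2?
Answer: 17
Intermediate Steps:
G*2 + 13 = 2*2 + 13 = 4 + 13 = 17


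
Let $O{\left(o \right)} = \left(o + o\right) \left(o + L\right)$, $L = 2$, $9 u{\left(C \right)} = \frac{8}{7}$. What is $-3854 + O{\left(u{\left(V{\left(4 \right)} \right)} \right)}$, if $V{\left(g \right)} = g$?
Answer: $- \frac{15294382}{3969} \approx -3853.5$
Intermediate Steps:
$u{\left(C \right)} = \frac{8}{63}$ ($u{\left(C \right)} = \frac{8 \cdot \frac{1}{7}}{9} = \frac{1}{9} \cdot \frac{8}{7} = \frac{8}{63}$)
$O{\left(o \right)} = 2 o \left(2 + o\right)$ ($O{\left(o \right)} = \left(o + o\right) \left(o + 2\right) = 2 o \left(2 + o\right)$)
$-3854 + O{\left(u{\left(V{\left(4 \right)} \right)} \right)} = -3854 + 2 \cdot \frac{8}{63} \left(2 + \frac{8}{63}\right) = -3854 + 2 \cdot \frac{8}{63} \cdot \frac{134}{63} = -3854 + \frac{2144}{3969} = - \frac{15294382}{3969}$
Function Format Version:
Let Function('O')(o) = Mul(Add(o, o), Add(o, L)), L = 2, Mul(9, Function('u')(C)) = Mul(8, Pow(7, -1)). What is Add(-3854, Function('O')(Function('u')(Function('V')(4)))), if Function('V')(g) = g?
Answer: Rational(-15294382, 3969) ≈ -3853.5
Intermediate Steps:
Function('u')(C) = Rational(8, 63) (Function('u')(C) = Mul(Rational(1, 9), Mul(8, Pow(7, -1))) = Mul(Rational(1, 9), Mul(8, Rational(1, 7))) = Mul(Rational(1, 9), Rational(8, 7)) = Rational(8, 63))
Function('O')(o) = Mul(2, o, Add(2, o)) (Function('O')(o) = Mul(Add(o, o), Add(o, 2)) = Mul(Mul(2, o), Add(2, o)) = Mul(2, o, Add(2, o)))
Add(-3854, Function('O')(Function('u')(Function('V')(4)))) = Add(-3854, Mul(2, Rational(8, 63), Add(2, Rational(8, 63)))) = Add(-3854, Mul(2, Rational(8, 63), Rational(134, 63))) = Add(-3854, Rational(2144, 3969)) = Rational(-15294382, 3969)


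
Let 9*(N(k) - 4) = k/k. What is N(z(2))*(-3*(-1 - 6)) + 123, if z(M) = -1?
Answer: 628/3 ≈ 209.33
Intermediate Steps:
N(k) = 37/9 (N(k) = 4 + (k/k)/9 = 4 + (1/9)*1 = 4 + 1/9 = 37/9)
N(z(2))*(-3*(-1 - 6)) + 123 = 37*(-3*(-1 - 6))/9 + 123 = 37*(-3*(-7))/9 + 123 = (37/9)*21 + 123 = 259/3 + 123 = 628/3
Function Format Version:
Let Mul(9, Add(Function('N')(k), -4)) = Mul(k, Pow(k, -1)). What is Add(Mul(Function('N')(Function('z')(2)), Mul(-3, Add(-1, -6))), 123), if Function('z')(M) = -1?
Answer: Rational(628, 3) ≈ 209.33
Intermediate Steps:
Function('N')(k) = Rational(37, 9) (Function('N')(k) = Add(4, Mul(Rational(1, 9), Mul(k, Pow(k, -1)))) = Add(4, Mul(Rational(1, 9), 1)) = Add(4, Rational(1, 9)) = Rational(37, 9))
Add(Mul(Function('N')(Function('z')(2)), Mul(-3, Add(-1, -6))), 123) = Add(Mul(Rational(37, 9), Mul(-3, Add(-1, -6))), 123) = Add(Mul(Rational(37, 9), Mul(-3, -7)), 123) = Add(Mul(Rational(37, 9), 21), 123) = Add(Rational(259, 3), 123) = Rational(628, 3)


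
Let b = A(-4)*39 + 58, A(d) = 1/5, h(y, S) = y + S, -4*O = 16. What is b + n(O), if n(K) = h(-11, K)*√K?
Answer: 329/5 - 30*I ≈ 65.8 - 30.0*I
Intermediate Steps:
O = -4 (O = -¼*16 = -4)
h(y, S) = S + y
A(d) = ⅕
n(K) = √K*(-11 + K) (n(K) = (K - 11)*√K = (-11 + K)*√K = √K*(-11 + K))
b = 329/5 (b = (⅕)*39 + 58 = 39/5 + 58 = 329/5 ≈ 65.800)
b + n(O) = 329/5 + √(-4)*(-11 - 4) = 329/5 + (2*I)*(-15) = 329/5 - 30*I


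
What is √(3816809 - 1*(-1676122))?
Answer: √5492931 ≈ 2343.7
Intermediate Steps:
√(3816809 - 1*(-1676122)) = √(3816809 + 1676122) = √5492931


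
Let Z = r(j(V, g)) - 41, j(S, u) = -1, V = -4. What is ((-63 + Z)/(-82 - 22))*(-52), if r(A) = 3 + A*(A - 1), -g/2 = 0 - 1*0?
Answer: -99/2 ≈ -49.500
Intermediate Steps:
g = 0 (g = -2*(0 - 1*0) = -2*(0 + 0) = -2*0 = 0)
r(A) = 3 + A*(-1 + A)
Z = -36 (Z = (3 + (-1)² - 1*(-1)) - 41 = (3 + 1 + 1) - 41 = 5 - 41 = -36)
((-63 + Z)/(-82 - 22))*(-52) = ((-63 - 36)/(-82 - 22))*(-52) = -99/(-104)*(-52) = -99*(-1/104)*(-52) = (99/104)*(-52) = -99/2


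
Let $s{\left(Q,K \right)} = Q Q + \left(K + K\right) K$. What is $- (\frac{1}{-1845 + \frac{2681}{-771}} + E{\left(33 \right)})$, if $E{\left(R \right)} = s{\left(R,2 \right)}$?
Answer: $- \frac{1563417301}{1425176} \approx -1097.0$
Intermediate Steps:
$s{\left(Q,K \right)} = Q^{2} + 2 K^{2}$ ($s{\left(Q,K \right)} = Q^{2} + 2 K K = Q^{2} + 2 K^{2}$)
$E{\left(R \right)} = 8 + R^{2}$ ($E{\left(R \right)} = R^{2} + 2 \cdot 2^{2} = R^{2} + 2 \cdot 4 = R^{2} + 8 = 8 + R^{2}$)
$- (\frac{1}{-1845 + \frac{2681}{-771}} + E{\left(33 \right)}) = - (\frac{1}{-1845 + \frac{2681}{-771}} + \left(8 + 33^{2}\right)) = - (\frac{1}{-1845 + 2681 \left(- \frac{1}{771}\right)} + \left(8 + 1089\right)) = - (\frac{1}{-1845 - \frac{2681}{771}} + 1097) = - (\frac{1}{- \frac{1425176}{771}} + 1097) = - (- \frac{771}{1425176} + 1097) = \left(-1\right) \frac{1563417301}{1425176} = - \frac{1563417301}{1425176}$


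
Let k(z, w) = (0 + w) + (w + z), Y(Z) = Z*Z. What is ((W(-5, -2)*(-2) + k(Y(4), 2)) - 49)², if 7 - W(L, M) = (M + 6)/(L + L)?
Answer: 47961/25 ≈ 1918.4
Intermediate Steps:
Y(Z) = Z²
k(z, w) = z + 2*w (k(z, w) = w + (w + z) = z + 2*w)
W(L, M) = 7 - (6 + M)/(2*L) (W(L, M) = 7 - (M + 6)/(L + L) = 7 - (6 + M)/(2*L))
((W(-5, -2)*(-2) + k(Y(4), 2)) - 49)² = ((((½)*(-6 - 1*(-2) + 14*(-5))/(-5))*(-2) + (4² + 2*2)) - 49)² = ((((½)*(-⅕)*(-6 + 2 - 70))*(-2) + (16 + 4)) - 49)² = ((((½)*(-⅕)*(-74))*(-2) + 20) - 49)² = (((37/5)*(-2) + 20) - 49)² = ((-74/5 + 20) - 49)² = (26/5 - 49)² = (-219/5)² = 47961/25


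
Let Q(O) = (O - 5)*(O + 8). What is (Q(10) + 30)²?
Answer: 14400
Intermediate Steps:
Q(O) = (-5 + O)*(8 + O)
(Q(10) + 30)² = ((-40 + 10² + 3*10) + 30)² = ((-40 + 100 + 30) + 30)² = (90 + 30)² = 120² = 14400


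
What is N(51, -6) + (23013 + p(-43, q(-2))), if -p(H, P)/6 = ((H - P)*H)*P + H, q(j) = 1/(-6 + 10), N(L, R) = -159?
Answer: 162579/8 ≈ 20322.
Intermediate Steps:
q(j) = ¼ (q(j) = 1/4 = ¼)
p(H, P) = -6*H - 6*H*P*(H - P) (p(H, P) = -6*(((H - P)*H)*P + H) = -6*((H*(H - P))*P + H) = -6*(H*P*(H - P) + H) = -6*(H + H*P*(H - P)) = -6*H - 6*H*P*(H - P))
N(51, -6) + (23013 + p(-43, q(-2))) = -159 + (23013 + 6*(-43)*(-1 + (¼)² - 1*(-43)*¼)) = -159 + (23013 + 6*(-43)*(-1 + 1/16 + 43/4)) = -159 + (23013 + 6*(-43)*(157/16)) = -159 + (23013 - 20253/8) = -159 + 163851/8 = 162579/8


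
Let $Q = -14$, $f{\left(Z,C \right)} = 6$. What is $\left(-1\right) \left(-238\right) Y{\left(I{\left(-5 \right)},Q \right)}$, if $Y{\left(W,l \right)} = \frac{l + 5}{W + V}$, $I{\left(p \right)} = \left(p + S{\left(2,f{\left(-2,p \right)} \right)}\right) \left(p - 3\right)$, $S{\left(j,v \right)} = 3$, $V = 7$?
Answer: $- \frac{2142}{23} \approx -93.13$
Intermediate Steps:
$I{\left(p \right)} = \left(-3 + p\right) \left(3 + p\right)$ ($I{\left(p \right)} = \left(p + 3\right) \left(p - 3\right) = \left(3 + p\right) \left(-3 + p\right) = \left(-3 + p\right) \left(3 + p\right)$)
$Y{\left(W,l \right)} = \frac{5 + l}{7 + W}$ ($Y{\left(W,l \right)} = \frac{l + 5}{W + 7} = \frac{5 + l}{7 + W}$)
$\left(-1\right) \left(-238\right) Y{\left(I{\left(-5 \right)},Q \right)} = \left(-1\right) \left(-238\right) \frac{5 - 14}{7 - \left(9 - \left(-5\right)^{2}\right)} = 238 \frac{1}{7 + \left(-9 + 25\right)} \left(-9\right) = 238 \frac{1}{7 + 16} \left(-9\right) = 238 \cdot \frac{1}{23} \left(-9\right) = 238 \left(- \frac{9}{23}\right) = - \frac{2142}{23}$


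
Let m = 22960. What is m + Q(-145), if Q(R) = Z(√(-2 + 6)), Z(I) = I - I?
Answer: 22960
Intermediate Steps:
Z(I) = 0
Q(R) = 0
m + Q(-145) = 22960 + 0 = 22960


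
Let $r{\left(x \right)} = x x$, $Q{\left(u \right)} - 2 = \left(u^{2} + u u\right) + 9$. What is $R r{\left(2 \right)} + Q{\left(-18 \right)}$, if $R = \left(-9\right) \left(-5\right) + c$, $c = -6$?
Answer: $815$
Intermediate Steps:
$Q{\left(u \right)} = 11 + 2 u^{2}$ ($Q{\left(u \right)} = 2 + \left(\left(u^{2} + u u\right) + 9\right) = 2 + \left(\left(u^{2} + u^{2}\right) + 9\right) = 2 + \left(2 u^{2} + 9\right) = 2 + \left(9 + 2 u^{2}\right) = 11 + 2 u^{2}$)
$r{\left(x \right)} = x^{2}$
$R = 39$ ($R = \left(-9\right) \left(-5\right) - 6 = 45 - 6 = 39$)
$R r{\left(2 \right)} + Q{\left(-18 \right)} = 39 \cdot 2^{2} + \left(11 + 2 \left(-18\right)^{2}\right) = 39 \cdot 4 + \left(11 + 2 \cdot 324\right) = 156 + \left(11 + 648\right) = 156 + 659 = 815$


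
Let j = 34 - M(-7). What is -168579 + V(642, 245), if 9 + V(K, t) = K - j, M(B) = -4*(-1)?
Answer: -167976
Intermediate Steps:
M(B) = 4
j = 30 (j = 34 - 1*4 = 34 - 4 = 30)
V(K, t) = -39 + K (V(K, t) = -9 + (K - 1*30) = -9 + (K - 30) = -9 + (-30 + K) = -39 + K)
-168579 + V(642, 245) = -168579 + (-39 + 642) = -168579 + 603 = -167976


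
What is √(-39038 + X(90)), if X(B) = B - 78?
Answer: I*√39026 ≈ 197.55*I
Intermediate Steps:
X(B) = -78 + B
√(-39038 + X(90)) = √(-39038 + (-78 + 90)) = √(-39038 + 12) = √(-39026) = I*√39026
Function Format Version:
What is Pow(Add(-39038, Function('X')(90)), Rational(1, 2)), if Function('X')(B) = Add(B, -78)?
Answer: Mul(I, Pow(39026, Rational(1, 2))) ≈ Mul(197.55, I)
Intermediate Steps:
Function('X')(B) = Add(-78, B)
Pow(Add(-39038, Function('X')(90)), Rational(1, 2)) = Pow(Add(-39038, Add(-78, 90)), Rational(1, 2)) = Pow(Add(-39038, 12), Rational(1, 2)) = Pow(-39026, Rational(1, 2)) = Mul(I, Pow(39026, Rational(1, 2)))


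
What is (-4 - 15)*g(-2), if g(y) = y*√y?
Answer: 38*I*√2 ≈ 53.74*I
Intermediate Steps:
g(y) = y^(3/2)
(-4 - 15)*g(-2) = (-4 - 15)*(-2)^(3/2) = -(-38)*I*√2 = 38*I*√2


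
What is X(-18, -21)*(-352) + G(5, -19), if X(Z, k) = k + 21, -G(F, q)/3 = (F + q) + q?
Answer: 99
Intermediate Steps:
G(F, q) = -6*q - 3*F (G(F, q) = -3*((F + q) + q) = -3*(F + 2*q) = -6*q - 3*F)
X(Z, k) = 21 + k
X(-18, -21)*(-352) + G(5, -19) = (21 - 21)*(-352) + (-6*(-19) - 3*5) = 0*(-352) + (114 - 15) = 0 + 99 = 99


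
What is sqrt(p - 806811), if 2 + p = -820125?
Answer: I*sqrt(1626938) ≈ 1275.5*I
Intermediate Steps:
p = -820127 (p = -2 - 820125 = -820127)
sqrt(p - 806811) = sqrt(-820127 - 806811) = sqrt(-1626938) = I*sqrt(1626938)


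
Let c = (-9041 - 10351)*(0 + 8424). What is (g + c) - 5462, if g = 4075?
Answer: -163359595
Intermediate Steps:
c = -163358208 (c = -19392*8424 = -163358208)
(g + c) - 5462 = (4075 - 163358208) - 5462 = -163354133 - 5462 = -163359595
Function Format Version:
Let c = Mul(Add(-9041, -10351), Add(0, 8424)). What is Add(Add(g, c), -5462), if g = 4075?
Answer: -163359595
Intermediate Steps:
c = -163358208 (c = Mul(-19392, 8424) = -163358208)
Add(Add(g, c), -5462) = Add(Add(4075, -163358208), -5462) = Add(-163354133, -5462) = -163359595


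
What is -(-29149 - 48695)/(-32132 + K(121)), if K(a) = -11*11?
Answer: -1996/827 ≈ -2.4135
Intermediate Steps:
K(a) = -121
-(-29149 - 48695)/(-32132 + K(121)) = -(-29149 - 48695)/(-32132 - 121) = -(-77844)/(-32253) = -(-77844)*(-1)/32253 = -1*1996/827 = -1996/827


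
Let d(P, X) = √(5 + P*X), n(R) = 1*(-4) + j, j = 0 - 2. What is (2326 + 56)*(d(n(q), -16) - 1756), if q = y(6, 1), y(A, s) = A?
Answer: -4182792 + 2382*√101 ≈ -4.1589e+6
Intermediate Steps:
j = -2
q = 6
n(R) = -6 (n(R) = 1*(-4) - 2 = -4 - 2 = -6)
(2326 + 56)*(d(n(q), -16) - 1756) = (2326 + 56)*(√(5 - 6*(-16)) - 1756) = 2382*(√(5 + 96) - 1756) = 2382*(√101 - 1756) = 2382*(-1756 + √101) = -4182792 + 2382*√101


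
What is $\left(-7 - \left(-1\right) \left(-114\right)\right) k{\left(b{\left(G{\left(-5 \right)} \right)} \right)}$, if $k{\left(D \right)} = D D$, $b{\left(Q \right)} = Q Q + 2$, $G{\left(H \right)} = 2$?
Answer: $-4356$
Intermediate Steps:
$b{\left(Q \right)} = 2 + Q^{2}$ ($b{\left(Q \right)} = Q^{2} + 2 = 2 + Q^{2}$)
$k{\left(D \right)} = D^{2}$
$\left(-7 - \left(-1\right) \left(-114\right)\right) k{\left(b{\left(G{\left(-5 \right)} \right)} \right)} = \left(-7 - \left(-1\right) \left(-114\right)\right) \left(2 + 2^{2}\right)^{2} = \left(-7 - 114\right) \left(2 + 4\right)^{2} = \left(-7 - 114\right) 6^{2} = \left(-121\right) 36 = -4356$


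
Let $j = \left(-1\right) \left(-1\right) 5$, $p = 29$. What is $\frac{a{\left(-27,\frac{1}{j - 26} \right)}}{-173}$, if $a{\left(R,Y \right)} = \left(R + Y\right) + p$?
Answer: $- \frac{41}{3633} \approx -0.011285$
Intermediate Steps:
$j = 5$ ($j = 1 \cdot 5 = 5$)
$a{\left(R,Y \right)} = 29 + R + Y$ ($a{\left(R,Y \right)} = \left(R + Y\right) + 29 = 29 + R + Y$)
$\frac{a{\left(-27,\frac{1}{j - 26} \right)}}{-173} = \frac{29 - 27 + \frac{1}{5 - 26}}{-173} = \left(29 - 27 + \frac{1}{-21}\right) \left(- \frac{1}{173}\right) = \left(29 - 27 - \frac{1}{21}\right) \left(- \frac{1}{173}\right) = \frac{41}{21} \left(- \frac{1}{173}\right) = - \frac{41}{3633}$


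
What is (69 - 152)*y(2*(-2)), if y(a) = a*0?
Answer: 0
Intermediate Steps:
y(a) = 0
(69 - 152)*y(2*(-2)) = (69 - 152)*0 = -83*0 = 0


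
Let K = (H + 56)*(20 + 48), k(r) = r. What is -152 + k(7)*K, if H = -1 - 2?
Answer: 25076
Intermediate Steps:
H = -3
K = 3604 (K = (-3 + 56)*(20 + 48) = 53*68 = 3604)
-152 + k(7)*K = -152 + 7*3604 = -152 + 25228 = 25076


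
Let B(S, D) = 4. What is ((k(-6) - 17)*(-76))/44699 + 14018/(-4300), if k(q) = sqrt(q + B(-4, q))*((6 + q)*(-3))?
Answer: 0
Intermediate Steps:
k(q) = sqrt(4 + q)*(-18 - 3*q) (k(q) = sqrt(q + 4)*((6 + q)*(-3)) = sqrt(4 + q)*(-18 - 3*q))
((k(-6) - 17)*(-76))/44699 + 14018/(-4300) = ((3*sqrt(4 - 6)*(-6 - 1*(-6)) - 17)*(-76))/44699 + 14018/(-4300) = ((3*sqrt(-2)*(-6 + 6) - 17)*(-76))*(1/44699) + 14018*(-1/4300) = ((3*(I*sqrt(2))*0 - 17)*(-76))*(1/44699) - 163/50 = ((0 - 17)*(-76))*(1/44699) - 163/50 = -17*(-76)*(1/44699) - 163/50 = 1292*(1/44699) - 163/50 = 1292/44699 - 163/50 = -7221337/2234950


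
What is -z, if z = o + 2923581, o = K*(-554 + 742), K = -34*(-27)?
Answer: -3096165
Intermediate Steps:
K = 918
o = 172584 (o = 918*(-554 + 742) = 918*188 = 172584)
z = 3096165 (z = 172584 + 2923581 = 3096165)
-z = -1*3096165 = -3096165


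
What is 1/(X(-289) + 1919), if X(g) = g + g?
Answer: 1/1341 ≈ 0.00074571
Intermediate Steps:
X(g) = 2*g
1/(X(-289) + 1919) = 1/(2*(-289) + 1919) = 1/(-578 + 1919) = 1/1341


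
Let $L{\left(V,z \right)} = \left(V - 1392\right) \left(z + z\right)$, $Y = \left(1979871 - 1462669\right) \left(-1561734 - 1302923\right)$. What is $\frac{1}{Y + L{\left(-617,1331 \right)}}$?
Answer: $- \frac{1}{1481611677672} \approx -6.7494 \cdot 10^{-13}$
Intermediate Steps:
$Y = -1481606329714$ ($Y = 517202 \left(-2864657\right) = -1481606329714$)
$L{\left(V,z \right)} = 2 z \left(-1392 + V\right)$ ($L{\left(V,z \right)} = \left(-1392 + V\right) 2 z = 2 z \left(-1392 + V\right)$)
$\frac{1}{Y + L{\left(-617,1331 \right)}} = \frac{1}{-1481606329714 + 2 \cdot 1331 \left(-1392 - 617\right)} = \frac{1}{-1481606329714 + 2 \cdot 1331 \left(-2009\right)} = \frac{1}{-1481606329714 - 5347958} = \frac{1}{-1481611677672} = - \frac{1}{1481611677672}$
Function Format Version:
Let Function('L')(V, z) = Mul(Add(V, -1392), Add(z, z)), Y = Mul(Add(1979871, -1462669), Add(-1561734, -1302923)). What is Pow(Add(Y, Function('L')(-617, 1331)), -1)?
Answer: Rational(-1, 1481611677672) ≈ -6.7494e-13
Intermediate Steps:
Y = -1481606329714 (Y = Mul(517202, -2864657) = -1481606329714)
Function('L')(V, z) = Mul(2, z, Add(-1392, V)) (Function('L')(V, z) = Mul(Add(-1392, V), Mul(2, z)) = Mul(2, z, Add(-1392, V)))
Pow(Add(Y, Function('L')(-617, 1331)), -1) = Pow(Add(-1481606329714, Mul(2, 1331, Add(-1392, -617))), -1) = Pow(Add(-1481606329714, Mul(2, 1331, -2009)), -1) = Pow(Add(-1481606329714, -5347958), -1) = Pow(-1481611677672, -1) = Rational(-1, 1481611677672)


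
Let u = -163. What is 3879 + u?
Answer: 3716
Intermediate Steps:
3879 + u = 3879 - 163 = 3716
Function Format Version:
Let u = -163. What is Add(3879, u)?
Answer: 3716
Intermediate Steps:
Add(3879, u) = Add(3879, -163) = 3716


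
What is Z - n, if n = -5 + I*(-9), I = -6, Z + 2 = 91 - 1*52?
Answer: -12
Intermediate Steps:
Z = 37 (Z = -2 + (91 - 1*52) = -2 + (91 - 52) = -2 + 39 = 37)
n = 49 (n = -5 - 6*(-9) = -5 + 54 = 49)
Z - n = 37 - 1*49 = 37 - 49 = -12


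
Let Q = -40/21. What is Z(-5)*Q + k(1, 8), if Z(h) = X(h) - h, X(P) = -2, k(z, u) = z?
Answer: -33/7 ≈ -4.7143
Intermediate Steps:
Q = -40/21 (Q = -40*1/21 = -40/21 ≈ -1.9048)
Z(h) = -2 - h
Z(-5)*Q + k(1, 8) = (-2 - 1*(-5))*(-40/21) + 1 = (-2 + 5)*(-40/21) + 1 = 3*(-40/21) + 1 = -40/7 + 1 = -33/7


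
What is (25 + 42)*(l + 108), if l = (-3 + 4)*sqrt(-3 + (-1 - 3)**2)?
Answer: 7236 + 67*sqrt(13) ≈ 7477.6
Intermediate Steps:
l = sqrt(13) (l = 1*sqrt(-3 + (-4)**2) = 1*sqrt(-3 + 16) = 1*sqrt(13) = sqrt(13) ≈ 3.6056)
(25 + 42)*(l + 108) = (25 + 42)*(sqrt(13) + 108) = 67*(108 + sqrt(13)) = 7236 + 67*sqrt(13)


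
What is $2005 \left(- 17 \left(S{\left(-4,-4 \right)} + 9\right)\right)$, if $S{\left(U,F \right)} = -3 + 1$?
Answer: $-238595$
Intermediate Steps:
$S{\left(U,F \right)} = -2$
$2005 \left(- 17 \left(S{\left(-4,-4 \right)} + 9\right)\right) = 2005 \left(- 17 \left(-2 + 9\right)\right) = 2005 \left(\left(-17\right) 7\right) = 2005 \left(-119\right) = -238595$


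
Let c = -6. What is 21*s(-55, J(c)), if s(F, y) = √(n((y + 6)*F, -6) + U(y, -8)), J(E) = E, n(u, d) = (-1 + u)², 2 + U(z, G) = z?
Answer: 21*I*√7 ≈ 55.561*I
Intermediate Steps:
U(z, G) = -2 + z
s(F, y) = √(-2 + y + (-1 + F*(6 + y))²) (s(F, y) = √((-1 + (y + 6)*F)² + (-2 + y)) = √((-1 + (6 + y)*F)² + (-2 + y)) = √((-1 + F*(6 + y))² + (-2 + y)) = √(-2 + y + (-1 + F*(6 + y))²))
21*s(-55, J(c)) = 21*√(-2 - 6 + (-1 - 55*(6 - 6))²) = 21*√(-2 - 6 + (-1 - 55*0)²) = 21*√(-2 - 6 + (-1 + 0)²) = 21*√(-2 - 6 + (-1)²) = 21*√(-2 - 6 + 1) = 21*√(-7) = 21*(I*√7) = 21*I*√7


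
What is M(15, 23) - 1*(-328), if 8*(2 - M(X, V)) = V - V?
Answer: 330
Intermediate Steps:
M(X, V) = 2 (M(X, V) = 2 - (V - V)/8 = 2 - 1/8*0 = 2 + 0 = 2)
M(15, 23) - 1*(-328) = 2 - 1*(-328) = 2 + 328 = 330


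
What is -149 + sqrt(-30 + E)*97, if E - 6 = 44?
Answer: -149 + 194*sqrt(5) ≈ 284.80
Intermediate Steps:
E = 50 (E = 6 + 44 = 50)
-149 + sqrt(-30 + E)*97 = -149 + sqrt(-30 + 50)*97 = -149 + sqrt(20)*97 = -149 + (2*sqrt(5))*97 = -149 + 194*sqrt(5)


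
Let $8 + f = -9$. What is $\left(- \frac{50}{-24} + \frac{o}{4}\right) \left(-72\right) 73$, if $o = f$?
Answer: $11388$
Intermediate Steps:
$f = -17$ ($f = -8 - 9 = -17$)
$o = -17$
$\left(- \frac{50}{-24} + \frac{o}{4}\right) \left(-72\right) 73 = \left(- \frac{50}{-24} - \frac{17}{4}\right) \left(-72\right) 73 = \left(\left(-50\right) \left(- \frac{1}{24}\right) - \frac{17}{4}\right) \left(-72\right) 73 = \left(\frac{25}{12} - \frac{17}{4}\right) \left(-72\right) 73 = \left(- \frac{13}{6}\right) \left(-72\right) 73 = 156 \cdot 73 = 11388$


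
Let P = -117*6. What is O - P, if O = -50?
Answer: 652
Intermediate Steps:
P = -702
O - P = -50 - 1*(-702) = -50 + 702 = 652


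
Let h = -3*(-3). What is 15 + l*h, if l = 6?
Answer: 69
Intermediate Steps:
h = 9
15 + l*h = 15 + 6*9 = 15 + 54 = 69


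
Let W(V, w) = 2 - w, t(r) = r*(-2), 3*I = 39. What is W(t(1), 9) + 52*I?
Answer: 669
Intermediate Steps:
I = 13 (I = (⅓)*39 = 13)
t(r) = -2*r
W(t(1), 9) + 52*I = (2 - 1*9) + 52*13 = (2 - 9) + 676 = -7 + 676 = 669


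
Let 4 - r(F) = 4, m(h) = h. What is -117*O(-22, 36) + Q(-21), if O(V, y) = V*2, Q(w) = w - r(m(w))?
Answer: 5127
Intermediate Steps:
r(F) = 0 (r(F) = 4 - 1*4 = 4 - 4 = 0)
Q(w) = w (Q(w) = w - 1*0 = w + 0 = w)
O(V, y) = 2*V
-117*O(-22, 36) + Q(-21) = -234*(-22) - 21 = -117*(-44) - 21 = 5148 - 21 = 5127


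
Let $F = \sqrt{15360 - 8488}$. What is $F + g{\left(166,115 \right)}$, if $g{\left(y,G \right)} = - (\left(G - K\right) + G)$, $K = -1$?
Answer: $-231 + 2 \sqrt{1718} \approx -148.1$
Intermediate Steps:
$F = 2 \sqrt{1718}$ ($F = \sqrt{6872} = 2 \sqrt{1718} \approx 82.898$)
$g{\left(y,G \right)} = -1 - 2 G$ ($g{\left(y,G \right)} = - (\left(G - -1\right) + G) = - (\left(G + 1\right) + G) = - (\left(1 + G\right) + G) = - (1 + 2 G) = -1 - 2 G$)
$F + g{\left(166,115 \right)} = 2 \sqrt{1718} - 231 = -231 + 2 \sqrt{1718}$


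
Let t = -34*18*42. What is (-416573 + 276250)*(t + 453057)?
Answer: -59967455019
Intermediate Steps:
t = -25704 (t = -612*42 = -25704)
(-416573 + 276250)*(t + 453057) = (-416573 + 276250)*(-25704 + 453057) = -140323*427353 = -59967455019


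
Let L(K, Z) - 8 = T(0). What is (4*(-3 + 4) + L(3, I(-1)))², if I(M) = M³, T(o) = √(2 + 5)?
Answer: (12 + √7)² ≈ 214.50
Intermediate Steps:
T(o) = √7
L(K, Z) = 8 + √7
(4*(-3 + 4) + L(3, I(-1)))² = (4*(-3 + 4) + (8 + √7))² = (4*1 + (8 + √7))² = (4 + (8 + √7))² = (12 + √7)²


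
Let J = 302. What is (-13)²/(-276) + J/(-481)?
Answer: -164641/132756 ≈ -1.2402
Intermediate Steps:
(-13)²/(-276) + J/(-481) = (-13)²/(-276) + 302/(-481) = 169*(-1/276) + 302*(-1/481) = -169/276 - 302/481 = -164641/132756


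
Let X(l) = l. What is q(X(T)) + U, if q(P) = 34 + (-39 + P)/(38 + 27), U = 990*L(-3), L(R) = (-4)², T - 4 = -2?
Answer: 1031773/65 ≈ 15873.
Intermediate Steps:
T = 2 (T = 4 - 2 = 2)
L(R) = 16
U = 15840 (U = 990*16 = 15840)
q(P) = 167/5 + P/65 (q(P) = 34 + (-39 + P)/65 = 34 + (-39 + P)*(1/65) = 34 + (-⅗ + P/65) = 167/5 + P/65)
q(X(T)) + U = (167/5 + (1/65)*2) + 15840 = (167/5 + 2/65) + 15840 = 2173/65 + 15840 = 1031773/65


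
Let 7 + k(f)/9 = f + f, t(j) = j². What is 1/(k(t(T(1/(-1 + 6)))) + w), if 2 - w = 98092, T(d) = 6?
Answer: -1/97505 ≈ -1.0256e-5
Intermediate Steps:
w = -98090 (w = 2 - 1*98092 = 2 - 98092 = -98090)
k(f) = -63 + 18*f (k(f) = -63 + 9*(f + f) = -63 + 9*(2*f) = -63 + 18*f)
1/(k(t(T(1/(-1 + 6)))) + w) = 1/((-63 + 18*6²) - 98090) = 1/((-63 + 18*36) - 98090) = 1/((-63 + 648) - 98090) = 1/(585 - 98090) = 1/(-97505) = -1/97505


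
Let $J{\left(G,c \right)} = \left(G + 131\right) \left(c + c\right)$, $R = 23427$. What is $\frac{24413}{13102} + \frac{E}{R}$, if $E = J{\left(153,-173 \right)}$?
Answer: $- \frac{715531577}{306940554} \approx -2.3312$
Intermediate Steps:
$J{\left(G,c \right)} = 2 c \left(131 + G\right)$ ($J{\left(G,c \right)} = \left(131 + G\right) 2 c = 2 c \left(131 + G\right)$)
$E = -98264$ ($E = 2 \left(-173\right) \left(131 + 153\right) = 2 \left(-173\right) 284 = -98264$)
$\frac{24413}{13102} + \frac{E}{R} = \frac{24413}{13102} - \frac{98264}{23427} = - \frac{715531577}{306940554}$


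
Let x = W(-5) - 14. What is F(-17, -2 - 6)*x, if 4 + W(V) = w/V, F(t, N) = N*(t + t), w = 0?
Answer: -4896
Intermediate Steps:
F(t, N) = 2*N*t (F(t, N) = N*(2*t) = 2*N*t)
W(V) = -4 (W(V) = -4 + 0/V = -4 + 0 = -4)
x = -18 (x = -4 - 14 = -18)
F(-17, -2 - 6)*x = (2*(-2 - 6)*(-17))*(-18) = (2*(-8)*(-17))*(-18) = 272*(-18) = -4896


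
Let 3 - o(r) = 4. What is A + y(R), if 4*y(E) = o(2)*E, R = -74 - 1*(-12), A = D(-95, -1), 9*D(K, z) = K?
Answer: 89/18 ≈ 4.9444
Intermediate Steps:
D(K, z) = K/9
o(r) = -1 (o(r) = 3 - 1*4 = 3 - 4 = -1)
A = -95/9 (A = (⅑)*(-95) = -95/9 ≈ -10.556)
R = -62 (R = -74 + 12 = -62)
y(E) = -E/4 (y(E) = (-E)/4 = -E/4)
A + y(R) = -95/9 - ¼*(-62) = -95/9 + 31/2 = 89/18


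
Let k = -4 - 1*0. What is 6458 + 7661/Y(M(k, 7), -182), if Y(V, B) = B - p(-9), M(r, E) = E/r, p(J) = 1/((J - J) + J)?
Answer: 10502797/1637 ≈ 6415.9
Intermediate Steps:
k = -4 (k = -4 + 0 = -4)
p(J) = 1/J (p(J) = 1/(0 + J) = 1/J)
Y(V, B) = 1/9 + B (Y(V, B) = B - 1/(-9) = B - 1*(-1/9) = B + 1/9 = 1/9 + B)
6458 + 7661/Y(M(k, 7), -182) = 6458 + 7661/(1/9 - 182) = 6458 + 7661/(-1637/9) = 6458 + 7661*(-9/1637) = 6458 - 68949/1637 = 10502797/1637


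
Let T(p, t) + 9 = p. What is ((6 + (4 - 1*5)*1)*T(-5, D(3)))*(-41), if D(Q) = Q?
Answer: 2870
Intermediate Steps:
T(p, t) = -9 + p
((6 + (4 - 1*5)*1)*T(-5, D(3)))*(-41) = ((6 + (4 - 1*5)*1)*(-9 - 5))*(-41) = ((6 + (4 - 5)*1)*(-14))*(-41) = ((6 - 1*1)*(-14))*(-41) = ((6 - 1)*(-14))*(-41) = (5*(-14))*(-41) = -70*(-41) = 2870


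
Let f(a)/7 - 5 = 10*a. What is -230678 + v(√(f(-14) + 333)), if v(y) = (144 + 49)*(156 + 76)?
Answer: -185902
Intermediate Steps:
f(a) = 35 + 70*a (f(a) = 35 + 7*(10*a) = 35 + 70*a)
v(y) = 44776 (v(y) = 193*232 = 44776)
-230678 + v(√(f(-14) + 333)) = -230678 + 44776 = -185902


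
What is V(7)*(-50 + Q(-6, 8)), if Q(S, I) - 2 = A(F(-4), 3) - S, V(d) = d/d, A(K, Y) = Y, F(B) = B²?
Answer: -39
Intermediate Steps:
V(d) = 1
Q(S, I) = 5 - S (Q(S, I) = 2 + (3 - S) = 5 - S)
V(7)*(-50 + Q(-6, 8)) = 1*(-50 + (5 - 1*(-6))) = 1*(-50 + (5 + 6)) = 1*(-50 + 11) = 1*(-39) = -39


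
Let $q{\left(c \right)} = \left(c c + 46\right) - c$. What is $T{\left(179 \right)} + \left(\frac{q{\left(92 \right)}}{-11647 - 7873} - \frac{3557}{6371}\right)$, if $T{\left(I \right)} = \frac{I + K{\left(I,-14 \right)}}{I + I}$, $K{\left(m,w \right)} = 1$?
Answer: $- \frac{88818301}{182465440} \approx -0.48677$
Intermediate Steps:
$q{\left(c \right)} = 46 + c^{2} - c$ ($q{\left(c \right)} = \left(c^{2} + 46\right) - c = \left(46 + c^{2}\right) - c = 46 + c^{2} - c$)
$T{\left(I \right)} = \frac{1 + I}{2 I}$ ($T{\left(I \right)} = \frac{I + 1}{I + I} = \frac{1 + I}{2 I}$)
$T{\left(179 \right)} + \left(\frac{q{\left(92 \right)}}{-11647 - 7873} - \frac{3557}{6371}\right) = \frac{1 + 179}{2 \cdot 179} - \left(\frac{3557}{6371} - \frac{46 + 92^{2} - 92}{-11647 - 7873}\right) = \frac{1}{2} \cdot \frac{1}{179} \cdot 180 - \left(\frac{3557}{6371} - \frac{46 + 8464 - 92}{-11647 - 7873}\right) = \frac{90}{179} - \left(\frac{3557}{6371} - \frac{8418}{-19520}\right) = \frac{90}{179} + \left(8418 \left(- \frac{1}{19520}\right) - \frac{3557}{6371}\right) = \frac{90}{179} - \frac{1008719}{1019360} = - \frac{88818301}{182465440}$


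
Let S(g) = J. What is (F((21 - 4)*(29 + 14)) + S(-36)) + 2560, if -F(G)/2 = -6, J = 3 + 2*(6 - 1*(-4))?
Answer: 2595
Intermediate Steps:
J = 23 (J = 3 + 2*(6 + 4) = 3 + 2*10 = 3 + 20 = 23)
F(G) = 12 (F(G) = -2*(-6) = 12)
S(g) = 23
(F((21 - 4)*(29 + 14)) + S(-36)) + 2560 = (12 + 23) + 2560 = 35 + 2560 = 2595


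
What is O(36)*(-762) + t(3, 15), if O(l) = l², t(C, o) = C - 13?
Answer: -987562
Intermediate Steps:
t(C, o) = -13 + C
O(36)*(-762) + t(3, 15) = 36²*(-762) + (-13 + 3) = 1296*(-762) - 10 = -987552 - 10 = -987562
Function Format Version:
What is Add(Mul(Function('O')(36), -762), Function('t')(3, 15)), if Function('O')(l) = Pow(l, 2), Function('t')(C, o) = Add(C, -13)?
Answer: -987562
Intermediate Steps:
Function('t')(C, o) = Add(-13, C)
Add(Mul(Function('O')(36), -762), Function('t')(3, 15)) = Add(Mul(Pow(36, 2), -762), Add(-13, 3)) = Add(Mul(1296, -762), -10) = Add(-987552, -10) = -987562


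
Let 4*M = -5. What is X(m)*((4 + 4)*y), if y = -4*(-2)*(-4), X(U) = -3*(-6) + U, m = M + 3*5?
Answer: -8128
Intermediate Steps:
M = -5/4 (M = (1/4)*(-5) = -5/4 ≈ -1.2500)
m = 55/4 (m = -5/4 + 3*5 = -5/4 + 15 = 55/4 ≈ 13.750)
X(U) = 18 + U
y = -32 (y = 8*(-4) = -32)
X(m)*((4 + 4)*y) = (18 + 55/4)*((4 + 4)*(-32)) = 127*(8*(-32))/4 = (127/4)*(-256) = -8128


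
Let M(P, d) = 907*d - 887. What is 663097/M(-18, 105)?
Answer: 663097/94348 ≈ 7.0282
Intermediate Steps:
M(P, d) = -887 + 907*d
663097/M(-18, 105) = 663097/(-887 + 907*105) = 663097/(-887 + 95235) = 663097/94348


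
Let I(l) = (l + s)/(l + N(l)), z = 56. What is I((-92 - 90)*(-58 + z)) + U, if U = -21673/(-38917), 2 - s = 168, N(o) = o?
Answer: 11741755/14165788 ≈ 0.82888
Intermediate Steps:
s = -166 (s = 2 - 1*168 = 2 - 168 = -166)
U = 21673/38917 (U = -21673*(-1/38917) = 21673/38917 ≈ 0.55690)
I(l) = (-166 + l)/(2*l) (I(l) = (l - 166)/(l + l) = (-166 + l)/((2*l)) = (-166 + l)*(1/(2*l)) = (-166 + l)/(2*l))
I((-92 - 90)*(-58 + z)) + U = (-166 + (-92 - 90)*(-58 + 56))/(2*(((-92 - 90)*(-58 + 56)))) + 21673/38917 = (-166 - 182*(-2))/(2*((-182*(-2)))) + 21673/38917 = (1/2)*(-166 + 364)/364 + 21673/38917 = (1/2)*(1/364)*198 + 21673/38917 = 99/364 + 21673/38917 = 11741755/14165788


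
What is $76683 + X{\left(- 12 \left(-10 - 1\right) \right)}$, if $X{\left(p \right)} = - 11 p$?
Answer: $75231$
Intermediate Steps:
$76683 + X{\left(- 12 \left(-10 - 1\right) \right)} = 76683 - 11 \left(- 12 \left(-10 - 1\right)\right) = 76683 - 11 \left(\left(-12\right) \left(-11\right)\right) = 76683 - 1452 = 75231$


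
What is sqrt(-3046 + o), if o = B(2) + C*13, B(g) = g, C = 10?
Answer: I*sqrt(2914) ≈ 53.982*I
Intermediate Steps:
o = 132 (o = 2 + 10*13 = 2 + 130 = 132)
sqrt(-3046 + o) = sqrt(-3046 + 132) = sqrt(-2914) = I*sqrt(2914)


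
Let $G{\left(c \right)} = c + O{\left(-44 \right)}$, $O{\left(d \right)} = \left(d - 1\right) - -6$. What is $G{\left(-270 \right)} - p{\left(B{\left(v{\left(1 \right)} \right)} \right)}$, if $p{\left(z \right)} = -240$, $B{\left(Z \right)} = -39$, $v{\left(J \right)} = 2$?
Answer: $-69$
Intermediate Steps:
$O{\left(d \right)} = 5 + d$ ($O{\left(d \right)} = \left(d - 1\right) + 6 = \left(-1 + d\right) + 6 = 5 + d$)
$G{\left(c \right)} = -39 + c$ ($G{\left(c \right)} = c + \left(5 - 44\right) = c - 39 = -39 + c$)
$G{\left(-270 \right)} - p{\left(B{\left(v{\left(1 \right)} \right)} \right)} = \left(-39 - 270\right) - -240 = -309 + 240 = -69$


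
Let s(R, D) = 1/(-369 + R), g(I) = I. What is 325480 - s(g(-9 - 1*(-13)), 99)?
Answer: 118800201/365 ≈ 3.2548e+5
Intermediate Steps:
325480 - s(g(-9 - 1*(-13)), 99) = 325480 - 1/(-369 + (-9 - 1*(-13))) = 325480 - 1/(-369 + (-9 + 13)) = 325480 - 1/(-369 + 4) = 325480 - 1/(-365) = 325480 - 1*(-1/365) = 325480 + 1/365 = 118800201/365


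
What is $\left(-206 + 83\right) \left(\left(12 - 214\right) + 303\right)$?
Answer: $-12423$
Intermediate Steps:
$\left(-206 + 83\right) \left(\left(12 - 214\right) + 303\right) = - 123 \left(\left(12 - 214\right) + 303\right) = - 123 \left(-202 + 303\right) = \left(-123\right) 101 = -12423$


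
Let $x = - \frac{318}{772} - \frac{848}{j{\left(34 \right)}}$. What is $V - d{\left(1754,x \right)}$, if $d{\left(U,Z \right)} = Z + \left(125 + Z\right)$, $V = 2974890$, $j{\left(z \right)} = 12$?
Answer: $\frac{1722471244}{579} \approx 2.9749 \cdot 10^{6}$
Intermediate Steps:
$x = - \frac{82309}{1158}$ ($x = - \frac{318}{772} - \frac{848}{12} = \left(-318\right) \frac{1}{772} - \frac{212}{3} = - \frac{159}{386} - \frac{212}{3} = - \frac{82309}{1158} \approx -71.079$)
$d{\left(U,Z \right)} = 125 + 2 Z$
$V - d{\left(1754,x \right)} = 2974890 - \left(125 + 2 \left(- \frac{82309}{1158}\right)\right) = 2974890 - \left(125 - \frac{82309}{579}\right) = 2974890 - - \frac{9934}{579} = 2974890 + \frac{9934}{579} = \frac{1722471244}{579}$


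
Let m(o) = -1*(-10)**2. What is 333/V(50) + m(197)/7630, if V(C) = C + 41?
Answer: 36167/9919 ≈ 3.6462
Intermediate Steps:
m(o) = -100 (m(o) = -1*100 = -100)
V(C) = 41 + C
333/V(50) + m(197)/7630 = 333/(41 + 50) - 100/7630 = 333/91 - 100*1/7630 = 333*(1/91) - 10/763 = 333/91 - 10/763 = 36167/9919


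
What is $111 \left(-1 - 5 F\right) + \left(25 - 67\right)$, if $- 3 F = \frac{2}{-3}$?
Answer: $- \frac{829}{3} \approx -276.33$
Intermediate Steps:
$F = \frac{2}{9}$ ($F = - \frac{2 \frac{1}{-3}}{3} = - \frac{2 \left(- \frac{1}{3}\right)}{3} = \left(- \frac{1}{3}\right) \left(- \frac{2}{3}\right) = \frac{2}{9} \approx 0.22222$)
$111 \left(-1 - 5 F\right) + \left(25 - 67\right) = 111 \left(-1 - \frac{10}{9}\right) + \left(25 - 67\right) = 111 \left(- \frac{19}{9}\right) - 42 = - \frac{703}{3} - 42 = - \frac{829}{3}$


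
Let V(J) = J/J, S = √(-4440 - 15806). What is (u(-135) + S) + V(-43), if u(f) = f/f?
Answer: 2 + I*√20246 ≈ 2.0 + 142.29*I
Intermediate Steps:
S = I*√20246 (S = √(-20246) = I*√20246 ≈ 142.29*I)
u(f) = 1
V(J) = 1
(u(-135) + S) + V(-43) = (1 + I*√20246) + 1 = 2 + I*√20246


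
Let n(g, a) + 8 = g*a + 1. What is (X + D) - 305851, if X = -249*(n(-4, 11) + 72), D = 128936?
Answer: -182144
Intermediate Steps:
n(g, a) = -7 + a*g (n(g, a) = -8 + (g*a + 1) = -8 + (a*g + 1) = -8 + (1 + a*g) = -7 + a*g)
X = -5229 (X = -249*((-7 + 11*(-4)) + 72) = -249*((-7 - 44) + 72) = -249*(-51 + 72) = -249*21 = -5229)
(X + D) - 305851 = (-5229 + 128936) - 305851 = 123707 - 305851 = -182144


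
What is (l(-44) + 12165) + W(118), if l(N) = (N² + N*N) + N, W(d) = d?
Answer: 16111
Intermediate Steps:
l(N) = N + 2*N² (l(N) = (N² + N²) + N = 2*N² + N = N + 2*N²)
(l(-44) + 12165) + W(118) = (-44*(1 + 2*(-44)) + 12165) + 118 = (-44*(1 - 88) + 12165) + 118 = (-44*(-87) + 12165) + 118 = (3828 + 12165) + 118 = 15993 + 118 = 16111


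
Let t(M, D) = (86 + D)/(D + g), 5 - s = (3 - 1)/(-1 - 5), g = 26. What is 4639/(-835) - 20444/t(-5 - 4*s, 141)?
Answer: -2851866633/189545 ≈ -15046.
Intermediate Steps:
s = 16/3 (s = 5 - (3 - 1)/(-1 - 5) = 5 - 2/(-6) = 5 - 2*(-1)/6 = 5 - 1*(-1/3) = 5 + 1/3 = 16/3 ≈ 5.3333)
t(M, D) = (86 + D)/(26 + D) (t(M, D) = (86 + D)/(D + 26) = (86 + D)/(26 + D))
4639/(-835) - 20444/t(-5 - 4*s, 141) = 4639/(-835) - 20444*(26 + 141)/(86 + 141) = 4639*(-1/835) - 20444/(227/167) = -4639/835 - 20444/((1/167)*227) = -4639/835 - 20444/227/167 = -4639/835 - 20444*167/227 = -4639/835 - 3414148/227 = -2851866633/189545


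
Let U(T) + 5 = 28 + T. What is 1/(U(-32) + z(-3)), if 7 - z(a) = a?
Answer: 1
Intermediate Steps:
z(a) = 7 - a
U(T) = 23 + T (U(T) = -5 + (28 + T) = 23 + T)
1/(U(-32) + z(-3)) = 1/((23 - 32) + (7 - 1*(-3))) = 1/(-9 + (7 + 3)) = 1/(-9 + 10) = 1/1 = 1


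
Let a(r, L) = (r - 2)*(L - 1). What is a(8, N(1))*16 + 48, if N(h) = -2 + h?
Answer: -144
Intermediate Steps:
a(r, L) = (-1 + L)*(-2 + r) (a(r, L) = (-2 + r)*(-1 + L) = (-1 + L)*(-2 + r))
a(8, N(1))*16 + 48 = (2 - 1*8 - 2*(-2 + 1) + (-2 + 1)*8)*16 + 48 = (2 - 8 - 2*(-1) - 1*8)*16 + 48 = (2 - 8 + 2 - 8)*16 + 48 = -12*16 + 48 = -192 + 48 = -144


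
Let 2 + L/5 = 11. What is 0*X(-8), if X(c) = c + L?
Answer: 0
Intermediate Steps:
L = 45 (L = -10 + 5*11 = -10 + 55 = 45)
X(c) = 45 + c (X(c) = c + 45 = 45 + c)
0*X(-8) = 0*(45 - 8) = 0*37 = 0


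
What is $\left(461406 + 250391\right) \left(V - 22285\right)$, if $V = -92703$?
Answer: $-81848113436$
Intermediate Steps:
$\left(461406 + 250391\right) \left(V - 22285\right) = \left(461406 + 250391\right) \left(-92703 - 22285\right) = 711797 \left(-114988\right) = -81848113436$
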